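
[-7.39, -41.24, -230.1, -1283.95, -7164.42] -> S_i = -7.39*5.58^i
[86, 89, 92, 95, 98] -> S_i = 86 + 3*i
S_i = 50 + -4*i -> [50, 46, 42, 38, 34]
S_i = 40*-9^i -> [40, -360, 3240, -29160, 262440]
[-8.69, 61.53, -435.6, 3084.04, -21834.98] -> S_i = -8.69*(-7.08)^i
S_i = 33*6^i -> [33, 198, 1188, 7128, 42768]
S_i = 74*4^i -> [74, 296, 1184, 4736, 18944]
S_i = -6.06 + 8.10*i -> [-6.06, 2.04, 10.14, 18.24, 26.34]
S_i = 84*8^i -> [84, 672, 5376, 43008, 344064]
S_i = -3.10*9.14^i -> [-3.1, -28.33, -258.97, -2367.01, -21634.48]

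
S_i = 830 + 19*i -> [830, 849, 868, 887, 906]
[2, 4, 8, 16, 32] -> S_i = 2*2^i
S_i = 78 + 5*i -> [78, 83, 88, 93, 98]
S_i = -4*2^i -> [-4, -8, -16, -32, -64]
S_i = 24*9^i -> [24, 216, 1944, 17496, 157464]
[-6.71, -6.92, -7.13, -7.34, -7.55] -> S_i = -6.71 + -0.21*i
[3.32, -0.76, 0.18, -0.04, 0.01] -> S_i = 3.32*(-0.23)^i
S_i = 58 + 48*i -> [58, 106, 154, 202, 250]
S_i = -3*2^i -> [-3, -6, -12, -24, -48]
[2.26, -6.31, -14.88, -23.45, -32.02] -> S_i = 2.26 + -8.57*i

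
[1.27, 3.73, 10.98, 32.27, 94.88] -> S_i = 1.27*2.94^i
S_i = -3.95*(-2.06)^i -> [-3.95, 8.14, -16.76, 34.53, -71.13]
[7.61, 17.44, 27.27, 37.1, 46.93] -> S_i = 7.61 + 9.83*i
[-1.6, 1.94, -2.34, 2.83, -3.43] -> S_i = -1.60*(-1.21)^i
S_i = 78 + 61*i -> [78, 139, 200, 261, 322]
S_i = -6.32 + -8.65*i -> [-6.32, -14.97, -23.62, -32.27, -40.92]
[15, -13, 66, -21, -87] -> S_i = Random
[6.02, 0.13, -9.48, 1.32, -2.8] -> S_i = Random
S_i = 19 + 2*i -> [19, 21, 23, 25, 27]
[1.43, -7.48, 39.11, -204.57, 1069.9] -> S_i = 1.43*(-5.23)^i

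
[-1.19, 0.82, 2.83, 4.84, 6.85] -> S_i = -1.19 + 2.01*i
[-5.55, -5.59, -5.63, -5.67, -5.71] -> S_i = -5.55 + -0.04*i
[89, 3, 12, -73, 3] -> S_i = Random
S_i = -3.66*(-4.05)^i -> [-3.66, 14.82, -60.03, 243.13, -984.69]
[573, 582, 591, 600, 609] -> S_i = 573 + 9*i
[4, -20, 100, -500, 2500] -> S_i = 4*-5^i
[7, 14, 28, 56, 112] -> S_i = 7*2^i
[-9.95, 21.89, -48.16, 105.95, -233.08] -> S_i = -9.95*(-2.20)^i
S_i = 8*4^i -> [8, 32, 128, 512, 2048]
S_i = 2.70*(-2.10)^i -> [2.7, -5.67, 11.91, -25.0, 52.51]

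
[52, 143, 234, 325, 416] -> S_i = 52 + 91*i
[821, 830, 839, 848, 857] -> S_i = 821 + 9*i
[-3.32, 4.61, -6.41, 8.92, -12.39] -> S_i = -3.32*(-1.39)^i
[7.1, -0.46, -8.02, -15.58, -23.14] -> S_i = 7.10 + -7.56*i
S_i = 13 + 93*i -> [13, 106, 199, 292, 385]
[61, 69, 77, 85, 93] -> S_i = 61 + 8*i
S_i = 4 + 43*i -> [4, 47, 90, 133, 176]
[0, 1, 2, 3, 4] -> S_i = 0 + 1*i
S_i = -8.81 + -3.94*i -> [-8.81, -12.75, -16.69, -20.63, -24.57]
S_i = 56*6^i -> [56, 336, 2016, 12096, 72576]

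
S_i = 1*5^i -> [1, 5, 25, 125, 625]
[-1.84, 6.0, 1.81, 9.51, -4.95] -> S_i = Random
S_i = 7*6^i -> [7, 42, 252, 1512, 9072]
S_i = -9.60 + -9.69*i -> [-9.6, -19.29, -28.98, -38.67, -48.36]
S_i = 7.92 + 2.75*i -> [7.92, 10.67, 13.42, 16.17, 18.92]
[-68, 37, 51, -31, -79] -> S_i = Random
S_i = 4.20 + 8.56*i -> [4.2, 12.76, 21.32, 29.88, 38.44]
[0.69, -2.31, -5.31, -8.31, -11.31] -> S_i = 0.69 + -3.00*i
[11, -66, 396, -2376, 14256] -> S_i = 11*-6^i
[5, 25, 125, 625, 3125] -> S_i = 5*5^i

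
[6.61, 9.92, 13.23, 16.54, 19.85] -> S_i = 6.61 + 3.31*i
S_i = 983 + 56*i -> [983, 1039, 1095, 1151, 1207]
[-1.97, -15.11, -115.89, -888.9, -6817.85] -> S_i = -1.97*7.67^i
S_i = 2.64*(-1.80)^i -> [2.64, -4.75, 8.55, -15.4, 27.71]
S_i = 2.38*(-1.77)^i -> [2.38, -4.21, 7.46, -13.2, 23.36]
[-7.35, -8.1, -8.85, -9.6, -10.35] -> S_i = -7.35 + -0.75*i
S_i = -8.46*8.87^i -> [-8.46, -75.04, -665.61, -5903.93, -52367.86]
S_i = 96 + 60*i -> [96, 156, 216, 276, 336]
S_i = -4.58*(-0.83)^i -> [-4.58, 3.8, -3.16, 2.62, -2.17]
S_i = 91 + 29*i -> [91, 120, 149, 178, 207]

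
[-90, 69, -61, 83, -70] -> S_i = Random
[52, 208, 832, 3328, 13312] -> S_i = 52*4^i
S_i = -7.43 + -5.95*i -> [-7.43, -13.38, -19.33, -25.28, -31.23]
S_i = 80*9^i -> [80, 720, 6480, 58320, 524880]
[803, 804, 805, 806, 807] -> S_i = 803 + 1*i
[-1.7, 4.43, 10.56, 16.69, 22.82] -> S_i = -1.70 + 6.13*i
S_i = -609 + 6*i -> [-609, -603, -597, -591, -585]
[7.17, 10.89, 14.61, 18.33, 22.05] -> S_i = 7.17 + 3.72*i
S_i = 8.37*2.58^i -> [8.37, 21.59, 55.71, 143.74, 370.86]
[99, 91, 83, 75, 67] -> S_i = 99 + -8*i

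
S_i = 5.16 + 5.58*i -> [5.16, 10.74, 16.32, 21.9, 27.48]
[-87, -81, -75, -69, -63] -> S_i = -87 + 6*i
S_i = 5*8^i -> [5, 40, 320, 2560, 20480]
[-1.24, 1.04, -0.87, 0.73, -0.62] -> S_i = -1.24*(-0.84)^i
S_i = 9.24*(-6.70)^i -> [9.24, -61.91, 414.78, -2779.05, 18619.64]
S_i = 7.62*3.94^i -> [7.62, 30.02, 118.29, 466.06, 1836.28]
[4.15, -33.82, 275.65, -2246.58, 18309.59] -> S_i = 4.15*(-8.15)^i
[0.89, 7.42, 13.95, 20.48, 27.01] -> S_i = 0.89 + 6.53*i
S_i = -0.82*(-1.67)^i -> [-0.82, 1.37, -2.29, 3.82, -6.38]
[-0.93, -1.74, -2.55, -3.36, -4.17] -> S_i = -0.93 + -0.81*i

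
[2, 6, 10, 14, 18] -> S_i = 2 + 4*i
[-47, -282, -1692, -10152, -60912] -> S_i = -47*6^i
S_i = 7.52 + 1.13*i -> [7.52, 8.65, 9.78, 10.91, 12.04]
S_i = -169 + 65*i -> [-169, -104, -39, 26, 91]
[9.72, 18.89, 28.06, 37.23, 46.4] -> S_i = 9.72 + 9.17*i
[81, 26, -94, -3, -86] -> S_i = Random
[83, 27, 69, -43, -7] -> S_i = Random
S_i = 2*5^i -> [2, 10, 50, 250, 1250]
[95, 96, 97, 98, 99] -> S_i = 95 + 1*i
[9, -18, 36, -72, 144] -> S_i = 9*-2^i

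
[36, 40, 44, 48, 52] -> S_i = 36 + 4*i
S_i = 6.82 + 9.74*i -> [6.82, 16.56, 26.3, 36.04, 45.78]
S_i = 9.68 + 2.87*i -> [9.68, 12.55, 15.42, 18.29, 21.16]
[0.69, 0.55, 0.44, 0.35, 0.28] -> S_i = 0.69*0.80^i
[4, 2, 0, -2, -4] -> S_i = 4 + -2*i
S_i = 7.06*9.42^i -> [7.06, 66.51, 626.48, 5901.43, 55591.49]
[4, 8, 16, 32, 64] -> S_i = 4*2^i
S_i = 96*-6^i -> [96, -576, 3456, -20736, 124416]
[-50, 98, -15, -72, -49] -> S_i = Random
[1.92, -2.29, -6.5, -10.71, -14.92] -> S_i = 1.92 + -4.21*i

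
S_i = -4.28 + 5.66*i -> [-4.28, 1.38, 7.04, 12.7, 18.36]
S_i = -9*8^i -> [-9, -72, -576, -4608, -36864]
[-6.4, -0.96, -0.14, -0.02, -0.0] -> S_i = -6.40*0.15^i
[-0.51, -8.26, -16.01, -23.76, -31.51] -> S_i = -0.51 + -7.75*i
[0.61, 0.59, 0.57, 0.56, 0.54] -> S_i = 0.61*0.97^i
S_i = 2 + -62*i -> [2, -60, -122, -184, -246]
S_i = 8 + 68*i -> [8, 76, 144, 212, 280]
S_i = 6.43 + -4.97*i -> [6.43, 1.46, -3.51, -8.48, -13.45]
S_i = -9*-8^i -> [-9, 72, -576, 4608, -36864]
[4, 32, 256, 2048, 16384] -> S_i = 4*8^i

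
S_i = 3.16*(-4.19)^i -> [3.16, -13.24, 55.48, -232.45, 973.96]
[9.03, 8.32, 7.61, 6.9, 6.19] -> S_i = 9.03 + -0.71*i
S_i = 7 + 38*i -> [7, 45, 83, 121, 159]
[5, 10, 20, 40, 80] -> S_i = 5*2^i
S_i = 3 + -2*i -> [3, 1, -1, -3, -5]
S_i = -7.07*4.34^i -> [-7.07, -30.68, -133.17, -577.95, -2508.29]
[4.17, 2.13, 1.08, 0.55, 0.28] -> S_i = 4.17*0.51^i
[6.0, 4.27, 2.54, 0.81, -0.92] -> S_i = 6.00 + -1.73*i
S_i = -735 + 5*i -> [-735, -730, -725, -720, -715]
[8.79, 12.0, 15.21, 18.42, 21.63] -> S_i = 8.79 + 3.21*i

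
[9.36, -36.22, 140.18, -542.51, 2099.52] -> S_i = 9.36*(-3.87)^i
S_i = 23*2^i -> [23, 46, 92, 184, 368]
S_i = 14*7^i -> [14, 98, 686, 4802, 33614]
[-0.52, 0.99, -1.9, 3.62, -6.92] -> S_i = -0.52*(-1.91)^i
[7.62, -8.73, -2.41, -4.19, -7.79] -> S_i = Random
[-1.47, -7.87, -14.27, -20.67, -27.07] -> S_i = -1.47 + -6.40*i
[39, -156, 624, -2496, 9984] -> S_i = 39*-4^i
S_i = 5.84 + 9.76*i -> [5.84, 15.6, 25.36, 35.12, 44.88]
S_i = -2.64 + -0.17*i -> [-2.64, -2.81, -2.98, -3.15, -3.32]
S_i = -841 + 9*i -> [-841, -832, -823, -814, -805]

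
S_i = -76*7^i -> [-76, -532, -3724, -26068, -182476]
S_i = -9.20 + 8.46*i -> [-9.2, -0.74, 7.72, 16.18, 24.64]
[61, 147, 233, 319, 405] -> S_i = 61 + 86*i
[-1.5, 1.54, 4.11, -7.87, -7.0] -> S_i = Random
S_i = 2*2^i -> [2, 4, 8, 16, 32]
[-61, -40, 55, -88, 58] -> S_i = Random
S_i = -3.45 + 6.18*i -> [-3.45, 2.73, 8.91, 15.09, 21.27]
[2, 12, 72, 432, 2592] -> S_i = 2*6^i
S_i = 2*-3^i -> [2, -6, 18, -54, 162]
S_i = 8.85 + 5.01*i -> [8.85, 13.86, 18.87, 23.88, 28.89]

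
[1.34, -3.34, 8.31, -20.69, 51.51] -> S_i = 1.34*(-2.49)^i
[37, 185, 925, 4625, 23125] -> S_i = 37*5^i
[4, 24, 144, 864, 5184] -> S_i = 4*6^i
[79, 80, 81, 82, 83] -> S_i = 79 + 1*i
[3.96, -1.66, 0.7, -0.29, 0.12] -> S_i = 3.96*(-0.42)^i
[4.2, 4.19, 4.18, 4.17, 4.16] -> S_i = 4.20 + -0.01*i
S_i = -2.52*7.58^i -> [-2.52, -19.1, -144.79, -1097.51, -8319.12]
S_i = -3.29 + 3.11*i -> [-3.29, -0.18, 2.93, 6.04, 9.15]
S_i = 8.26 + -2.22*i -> [8.26, 6.04, 3.82, 1.6, -0.62]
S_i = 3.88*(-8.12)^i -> [3.88, -31.51, 255.83, -2077.3, 16867.7]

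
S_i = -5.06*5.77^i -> [-5.06, -29.2, -168.46, -972.03, -5608.59]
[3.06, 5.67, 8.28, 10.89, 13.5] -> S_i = 3.06 + 2.61*i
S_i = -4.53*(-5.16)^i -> [-4.53, 23.37, -120.61, 622.37, -3211.42]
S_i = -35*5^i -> [-35, -175, -875, -4375, -21875]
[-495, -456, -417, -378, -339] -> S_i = -495 + 39*i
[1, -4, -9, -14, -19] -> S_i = 1 + -5*i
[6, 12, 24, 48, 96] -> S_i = 6*2^i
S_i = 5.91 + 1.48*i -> [5.91, 7.39, 8.87, 10.35, 11.83]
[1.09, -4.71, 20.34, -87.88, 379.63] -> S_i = 1.09*(-4.32)^i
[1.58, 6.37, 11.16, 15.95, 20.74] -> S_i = 1.58 + 4.79*i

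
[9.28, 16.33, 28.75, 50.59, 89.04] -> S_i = 9.28*1.76^i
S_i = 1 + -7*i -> [1, -6, -13, -20, -27]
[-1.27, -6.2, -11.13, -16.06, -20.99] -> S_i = -1.27 + -4.93*i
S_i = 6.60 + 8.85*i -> [6.6, 15.45, 24.3, 33.15, 42.0]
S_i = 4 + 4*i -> [4, 8, 12, 16, 20]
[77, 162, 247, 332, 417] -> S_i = 77 + 85*i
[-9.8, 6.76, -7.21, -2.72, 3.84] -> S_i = Random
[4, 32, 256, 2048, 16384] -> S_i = 4*8^i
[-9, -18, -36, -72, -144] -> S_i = -9*2^i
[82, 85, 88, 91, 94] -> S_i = 82 + 3*i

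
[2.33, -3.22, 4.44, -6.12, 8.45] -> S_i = 2.33*(-1.38)^i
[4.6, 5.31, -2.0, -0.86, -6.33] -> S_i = Random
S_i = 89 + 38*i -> [89, 127, 165, 203, 241]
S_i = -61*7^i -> [-61, -427, -2989, -20923, -146461]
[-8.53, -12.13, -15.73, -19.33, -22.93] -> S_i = -8.53 + -3.60*i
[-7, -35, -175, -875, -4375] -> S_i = -7*5^i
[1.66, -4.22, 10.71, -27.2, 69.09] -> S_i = 1.66*(-2.54)^i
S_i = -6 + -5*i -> [-6, -11, -16, -21, -26]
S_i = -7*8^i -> [-7, -56, -448, -3584, -28672]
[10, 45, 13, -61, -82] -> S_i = Random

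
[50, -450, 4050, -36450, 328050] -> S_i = 50*-9^i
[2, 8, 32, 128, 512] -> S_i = 2*4^i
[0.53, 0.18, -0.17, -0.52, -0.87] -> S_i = 0.53 + -0.35*i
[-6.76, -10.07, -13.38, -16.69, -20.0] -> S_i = -6.76 + -3.31*i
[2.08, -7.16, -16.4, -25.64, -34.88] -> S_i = 2.08 + -9.24*i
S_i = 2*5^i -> [2, 10, 50, 250, 1250]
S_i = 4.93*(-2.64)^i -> [4.93, -13.02, 34.36, -90.71, 239.48]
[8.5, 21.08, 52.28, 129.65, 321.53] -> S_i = 8.50*2.48^i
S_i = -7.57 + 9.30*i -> [-7.57, 1.73, 11.03, 20.33, 29.63]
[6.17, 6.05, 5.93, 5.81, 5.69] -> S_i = 6.17*0.98^i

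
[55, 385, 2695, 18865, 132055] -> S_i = 55*7^i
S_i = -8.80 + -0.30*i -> [-8.8, -9.1, -9.4, -9.7, -10.0]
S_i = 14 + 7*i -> [14, 21, 28, 35, 42]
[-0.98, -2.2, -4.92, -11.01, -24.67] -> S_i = -0.98*2.24^i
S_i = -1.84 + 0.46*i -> [-1.84, -1.38, -0.92, -0.46, 0.0]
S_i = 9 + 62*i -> [9, 71, 133, 195, 257]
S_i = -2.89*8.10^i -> [-2.89, -23.41, -189.61, -1535.86, -12440.5]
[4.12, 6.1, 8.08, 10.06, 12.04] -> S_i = 4.12 + 1.98*i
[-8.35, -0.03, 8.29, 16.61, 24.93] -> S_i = -8.35 + 8.32*i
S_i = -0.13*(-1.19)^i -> [-0.13, 0.15, -0.18, 0.22, -0.26]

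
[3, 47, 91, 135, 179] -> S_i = 3 + 44*i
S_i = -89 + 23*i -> [-89, -66, -43, -20, 3]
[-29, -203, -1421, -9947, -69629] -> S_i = -29*7^i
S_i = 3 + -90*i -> [3, -87, -177, -267, -357]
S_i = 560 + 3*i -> [560, 563, 566, 569, 572]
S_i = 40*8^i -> [40, 320, 2560, 20480, 163840]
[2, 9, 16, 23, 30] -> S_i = 2 + 7*i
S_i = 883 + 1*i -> [883, 884, 885, 886, 887]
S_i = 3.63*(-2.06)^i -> [3.63, -7.48, 15.4, -31.73, 65.37]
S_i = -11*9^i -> [-11, -99, -891, -8019, -72171]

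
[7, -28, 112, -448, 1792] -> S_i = 7*-4^i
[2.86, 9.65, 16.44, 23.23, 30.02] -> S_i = 2.86 + 6.79*i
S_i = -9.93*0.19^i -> [-9.93, -1.89, -0.36, -0.07, -0.01]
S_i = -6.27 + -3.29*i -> [-6.27, -9.56, -12.85, -16.14, -19.43]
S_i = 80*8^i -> [80, 640, 5120, 40960, 327680]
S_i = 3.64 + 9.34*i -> [3.64, 12.98, 22.32, 31.66, 41.0]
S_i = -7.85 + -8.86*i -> [-7.85, -16.71, -25.57, -34.43, -43.29]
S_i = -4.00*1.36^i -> [-4.0, -5.44, -7.4, -10.06, -13.68]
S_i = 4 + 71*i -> [4, 75, 146, 217, 288]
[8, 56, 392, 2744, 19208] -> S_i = 8*7^i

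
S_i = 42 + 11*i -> [42, 53, 64, 75, 86]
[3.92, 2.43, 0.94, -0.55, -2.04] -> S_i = 3.92 + -1.49*i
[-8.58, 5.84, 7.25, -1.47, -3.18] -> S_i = Random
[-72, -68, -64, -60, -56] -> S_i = -72 + 4*i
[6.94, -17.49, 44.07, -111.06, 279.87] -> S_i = 6.94*(-2.52)^i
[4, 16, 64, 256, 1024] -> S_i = 4*4^i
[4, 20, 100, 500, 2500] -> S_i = 4*5^i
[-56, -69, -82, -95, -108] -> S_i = -56 + -13*i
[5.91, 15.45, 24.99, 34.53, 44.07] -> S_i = 5.91 + 9.54*i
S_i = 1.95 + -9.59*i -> [1.95, -7.64, -17.23, -26.82, -36.41]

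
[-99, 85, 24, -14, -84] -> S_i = Random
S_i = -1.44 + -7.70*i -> [-1.44, -9.14, -16.84, -24.54, -32.24]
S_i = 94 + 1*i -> [94, 95, 96, 97, 98]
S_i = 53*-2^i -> [53, -106, 212, -424, 848]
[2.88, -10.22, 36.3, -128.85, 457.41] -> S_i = 2.88*(-3.55)^i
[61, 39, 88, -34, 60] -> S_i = Random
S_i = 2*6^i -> [2, 12, 72, 432, 2592]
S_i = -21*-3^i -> [-21, 63, -189, 567, -1701]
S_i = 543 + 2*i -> [543, 545, 547, 549, 551]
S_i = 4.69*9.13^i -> [4.69, 42.82, 390.94, 3569.32, 32587.87]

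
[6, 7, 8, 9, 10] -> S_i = 6 + 1*i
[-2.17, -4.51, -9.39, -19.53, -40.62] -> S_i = -2.17*2.08^i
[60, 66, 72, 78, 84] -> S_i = 60 + 6*i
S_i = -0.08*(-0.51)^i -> [-0.08, 0.04, -0.02, 0.01, -0.01]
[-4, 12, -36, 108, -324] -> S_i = -4*-3^i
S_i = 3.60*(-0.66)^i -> [3.6, -2.38, 1.57, -1.03, 0.68]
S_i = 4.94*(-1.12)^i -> [4.94, -5.53, 6.2, -6.94, 7.77]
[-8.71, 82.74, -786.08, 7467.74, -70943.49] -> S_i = -8.71*(-9.50)^i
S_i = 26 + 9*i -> [26, 35, 44, 53, 62]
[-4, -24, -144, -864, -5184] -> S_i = -4*6^i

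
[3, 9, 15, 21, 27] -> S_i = 3 + 6*i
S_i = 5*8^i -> [5, 40, 320, 2560, 20480]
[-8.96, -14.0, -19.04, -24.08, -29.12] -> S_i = -8.96 + -5.04*i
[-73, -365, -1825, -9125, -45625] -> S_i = -73*5^i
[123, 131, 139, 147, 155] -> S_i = 123 + 8*i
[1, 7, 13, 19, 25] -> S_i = 1 + 6*i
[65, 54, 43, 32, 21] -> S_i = 65 + -11*i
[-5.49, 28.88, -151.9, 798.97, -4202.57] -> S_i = -5.49*(-5.26)^i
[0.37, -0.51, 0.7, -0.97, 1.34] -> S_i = 0.37*(-1.38)^i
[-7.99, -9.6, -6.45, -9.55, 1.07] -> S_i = Random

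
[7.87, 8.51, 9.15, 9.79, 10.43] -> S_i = 7.87 + 0.64*i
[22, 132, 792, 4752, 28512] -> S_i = 22*6^i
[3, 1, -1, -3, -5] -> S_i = 3 + -2*i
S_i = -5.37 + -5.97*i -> [-5.37, -11.34, -17.31, -23.28, -29.25]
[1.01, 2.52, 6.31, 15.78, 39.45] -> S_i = 1.01*2.50^i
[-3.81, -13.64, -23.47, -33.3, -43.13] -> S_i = -3.81 + -9.83*i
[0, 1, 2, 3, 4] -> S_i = 0 + 1*i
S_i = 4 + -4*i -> [4, 0, -4, -8, -12]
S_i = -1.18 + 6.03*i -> [-1.18, 4.85, 10.88, 16.91, 22.94]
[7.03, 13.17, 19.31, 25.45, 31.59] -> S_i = 7.03 + 6.14*i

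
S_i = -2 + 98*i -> [-2, 96, 194, 292, 390]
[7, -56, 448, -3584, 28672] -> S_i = 7*-8^i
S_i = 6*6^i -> [6, 36, 216, 1296, 7776]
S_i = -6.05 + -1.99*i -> [-6.05, -8.04, -10.03, -12.02, -14.01]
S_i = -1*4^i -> [-1, -4, -16, -64, -256]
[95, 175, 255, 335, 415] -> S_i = 95 + 80*i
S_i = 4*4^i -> [4, 16, 64, 256, 1024]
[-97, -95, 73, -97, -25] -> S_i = Random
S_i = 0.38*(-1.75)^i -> [0.38, -0.66, 1.16, -2.04, 3.56]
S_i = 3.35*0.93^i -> [3.35, 3.12, 2.9, 2.69, 2.51]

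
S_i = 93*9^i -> [93, 837, 7533, 67797, 610173]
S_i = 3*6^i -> [3, 18, 108, 648, 3888]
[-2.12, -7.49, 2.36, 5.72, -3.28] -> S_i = Random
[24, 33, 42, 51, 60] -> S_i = 24 + 9*i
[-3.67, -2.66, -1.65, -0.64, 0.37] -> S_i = -3.67 + 1.01*i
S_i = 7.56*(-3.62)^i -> [7.56, -27.37, 99.07, -358.63, 1298.24]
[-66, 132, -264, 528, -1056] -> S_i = -66*-2^i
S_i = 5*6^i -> [5, 30, 180, 1080, 6480]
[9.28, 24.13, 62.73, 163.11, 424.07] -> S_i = 9.28*2.60^i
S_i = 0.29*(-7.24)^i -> [0.29, -2.1, 15.2, -110.06, 796.81]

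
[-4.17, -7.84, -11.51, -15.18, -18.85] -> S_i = -4.17 + -3.67*i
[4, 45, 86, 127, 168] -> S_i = 4 + 41*i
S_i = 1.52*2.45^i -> [1.52, 3.72, 9.12, 22.35, 54.77]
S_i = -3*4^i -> [-3, -12, -48, -192, -768]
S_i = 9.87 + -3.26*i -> [9.87, 6.61, 3.35, 0.09, -3.17]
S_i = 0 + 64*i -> [0, 64, 128, 192, 256]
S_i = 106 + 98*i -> [106, 204, 302, 400, 498]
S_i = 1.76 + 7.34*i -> [1.76, 9.1, 16.44, 23.78, 31.12]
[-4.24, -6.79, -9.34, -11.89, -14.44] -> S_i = -4.24 + -2.55*i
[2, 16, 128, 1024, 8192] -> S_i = 2*8^i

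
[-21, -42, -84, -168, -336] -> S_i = -21*2^i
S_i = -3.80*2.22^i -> [-3.8, -8.44, -18.73, -41.58, -92.3]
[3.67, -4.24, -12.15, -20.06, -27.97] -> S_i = 3.67 + -7.91*i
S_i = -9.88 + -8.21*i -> [-9.88, -18.09, -26.3, -34.51, -42.72]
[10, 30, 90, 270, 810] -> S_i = 10*3^i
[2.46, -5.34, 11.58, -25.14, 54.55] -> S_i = 2.46*(-2.17)^i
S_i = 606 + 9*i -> [606, 615, 624, 633, 642]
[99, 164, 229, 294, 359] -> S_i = 99 + 65*i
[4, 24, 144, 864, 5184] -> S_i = 4*6^i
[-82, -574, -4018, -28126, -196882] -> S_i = -82*7^i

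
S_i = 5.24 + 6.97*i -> [5.24, 12.21, 19.18, 26.15, 33.12]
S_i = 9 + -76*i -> [9, -67, -143, -219, -295]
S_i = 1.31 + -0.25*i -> [1.31, 1.06, 0.81, 0.56, 0.31]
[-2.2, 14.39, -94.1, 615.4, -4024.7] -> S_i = -2.20*(-6.54)^i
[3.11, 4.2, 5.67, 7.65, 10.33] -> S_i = 3.11*1.35^i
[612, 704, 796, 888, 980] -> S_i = 612 + 92*i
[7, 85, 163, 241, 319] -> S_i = 7 + 78*i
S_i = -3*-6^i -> [-3, 18, -108, 648, -3888]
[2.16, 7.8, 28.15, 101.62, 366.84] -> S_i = 2.16*3.61^i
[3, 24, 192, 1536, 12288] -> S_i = 3*8^i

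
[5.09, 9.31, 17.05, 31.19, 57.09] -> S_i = 5.09*1.83^i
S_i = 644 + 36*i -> [644, 680, 716, 752, 788]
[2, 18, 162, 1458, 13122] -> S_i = 2*9^i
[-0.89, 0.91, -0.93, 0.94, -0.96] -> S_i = -0.89*(-1.02)^i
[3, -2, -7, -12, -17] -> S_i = 3 + -5*i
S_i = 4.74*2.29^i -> [4.74, 10.85, 24.86, 56.92, 130.35]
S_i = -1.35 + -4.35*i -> [-1.35, -5.7, -10.05, -14.4, -18.75]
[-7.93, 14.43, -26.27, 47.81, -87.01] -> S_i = -7.93*(-1.82)^i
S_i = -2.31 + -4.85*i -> [-2.31, -7.16, -12.01, -16.86, -21.71]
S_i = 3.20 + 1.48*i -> [3.2, 4.68, 6.16, 7.64, 9.12]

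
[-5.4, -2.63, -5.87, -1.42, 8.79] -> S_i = Random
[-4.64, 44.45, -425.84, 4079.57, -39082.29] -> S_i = -4.64*(-9.58)^i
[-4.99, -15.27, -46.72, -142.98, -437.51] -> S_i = -4.99*3.06^i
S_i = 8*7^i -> [8, 56, 392, 2744, 19208]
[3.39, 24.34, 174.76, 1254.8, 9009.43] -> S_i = 3.39*7.18^i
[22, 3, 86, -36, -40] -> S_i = Random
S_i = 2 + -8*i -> [2, -6, -14, -22, -30]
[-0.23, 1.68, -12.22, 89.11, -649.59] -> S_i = -0.23*(-7.29)^i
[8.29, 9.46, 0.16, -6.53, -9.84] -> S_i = Random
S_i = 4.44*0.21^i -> [4.44, 0.93, 0.2, 0.04, 0.01]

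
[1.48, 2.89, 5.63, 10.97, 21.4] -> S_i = 1.48*1.95^i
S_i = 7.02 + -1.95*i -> [7.02, 5.07, 3.12, 1.17, -0.78]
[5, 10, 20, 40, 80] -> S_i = 5*2^i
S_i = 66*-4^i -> [66, -264, 1056, -4224, 16896]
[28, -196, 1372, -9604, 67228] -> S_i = 28*-7^i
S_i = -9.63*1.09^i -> [-9.63, -10.5, -11.44, -12.47, -13.59]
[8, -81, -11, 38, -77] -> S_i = Random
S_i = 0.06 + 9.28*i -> [0.06, 9.34, 18.62, 27.9, 37.18]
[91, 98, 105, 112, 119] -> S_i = 91 + 7*i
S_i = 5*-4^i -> [5, -20, 80, -320, 1280]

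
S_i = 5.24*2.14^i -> [5.24, 11.21, 24.0, 51.35, 109.9]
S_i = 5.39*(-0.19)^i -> [5.39, -1.02, 0.19, -0.04, 0.01]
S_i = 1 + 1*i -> [1, 2, 3, 4, 5]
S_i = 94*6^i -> [94, 564, 3384, 20304, 121824]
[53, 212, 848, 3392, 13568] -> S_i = 53*4^i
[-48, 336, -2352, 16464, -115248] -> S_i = -48*-7^i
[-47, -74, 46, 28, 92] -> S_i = Random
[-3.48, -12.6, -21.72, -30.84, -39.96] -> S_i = -3.48 + -9.12*i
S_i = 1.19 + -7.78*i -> [1.19, -6.59, -14.37, -22.15, -29.93]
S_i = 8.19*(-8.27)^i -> [8.19, -67.73, 560.14, -4632.34, 38309.45]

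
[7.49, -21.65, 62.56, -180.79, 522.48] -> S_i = 7.49*(-2.89)^i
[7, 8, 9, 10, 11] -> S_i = 7 + 1*i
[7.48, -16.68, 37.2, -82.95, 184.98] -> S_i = 7.48*(-2.23)^i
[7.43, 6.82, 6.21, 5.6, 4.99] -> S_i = 7.43 + -0.61*i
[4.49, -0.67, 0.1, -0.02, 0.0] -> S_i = 4.49*(-0.15)^i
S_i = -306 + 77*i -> [-306, -229, -152, -75, 2]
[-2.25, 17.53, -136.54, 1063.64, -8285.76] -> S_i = -2.25*(-7.79)^i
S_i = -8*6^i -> [-8, -48, -288, -1728, -10368]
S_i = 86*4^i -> [86, 344, 1376, 5504, 22016]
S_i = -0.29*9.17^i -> [-0.29, -2.66, -24.39, -223.62, -2050.57]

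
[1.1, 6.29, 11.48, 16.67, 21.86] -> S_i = 1.10 + 5.19*i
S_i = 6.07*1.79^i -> [6.07, 10.87, 19.45, 34.81, 62.32]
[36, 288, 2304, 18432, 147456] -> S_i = 36*8^i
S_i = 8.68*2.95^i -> [8.68, 25.61, 75.54, 222.84, 657.37]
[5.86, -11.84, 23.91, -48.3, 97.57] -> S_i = 5.86*(-2.02)^i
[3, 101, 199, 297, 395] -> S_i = 3 + 98*i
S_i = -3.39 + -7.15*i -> [-3.39, -10.54, -17.69, -24.84, -31.99]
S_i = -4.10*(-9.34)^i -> [-4.1, 38.29, -357.67, 3340.6, -31201.2]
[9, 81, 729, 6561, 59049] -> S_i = 9*9^i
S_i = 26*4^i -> [26, 104, 416, 1664, 6656]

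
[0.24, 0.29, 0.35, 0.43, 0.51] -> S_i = 0.24*1.21^i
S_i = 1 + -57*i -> [1, -56, -113, -170, -227]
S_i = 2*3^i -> [2, 6, 18, 54, 162]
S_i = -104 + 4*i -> [-104, -100, -96, -92, -88]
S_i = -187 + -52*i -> [-187, -239, -291, -343, -395]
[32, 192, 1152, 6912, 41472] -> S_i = 32*6^i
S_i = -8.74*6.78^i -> [-8.74, -59.26, -401.76, -2723.96, -18468.44]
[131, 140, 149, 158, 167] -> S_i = 131 + 9*i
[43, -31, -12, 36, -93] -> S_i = Random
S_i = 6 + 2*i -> [6, 8, 10, 12, 14]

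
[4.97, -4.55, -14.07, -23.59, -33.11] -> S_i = 4.97 + -9.52*i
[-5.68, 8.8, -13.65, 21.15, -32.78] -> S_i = -5.68*(-1.55)^i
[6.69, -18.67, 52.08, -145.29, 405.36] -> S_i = 6.69*(-2.79)^i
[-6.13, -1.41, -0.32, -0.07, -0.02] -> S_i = -6.13*0.23^i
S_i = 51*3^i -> [51, 153, 459, 1377, 4131]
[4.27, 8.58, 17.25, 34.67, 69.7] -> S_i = 4.27*2.01^i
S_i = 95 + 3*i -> [95, 98, 101, 104, 107]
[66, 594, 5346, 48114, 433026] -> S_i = 66*9^i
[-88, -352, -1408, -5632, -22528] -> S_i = -88*4^i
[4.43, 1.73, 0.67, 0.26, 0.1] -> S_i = 4.43*0.39^i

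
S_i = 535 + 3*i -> [535, 538, 541, 544, 547]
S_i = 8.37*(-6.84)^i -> [8.37, -57.25, 391.6, -2678.51, 18321.03]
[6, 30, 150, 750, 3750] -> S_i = 6*5^i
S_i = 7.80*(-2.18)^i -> [7.8, -17.0, 37.07, -80.81, 176.17]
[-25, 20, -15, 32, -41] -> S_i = Random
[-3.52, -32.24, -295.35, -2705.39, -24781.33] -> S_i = -3.52*9.16^i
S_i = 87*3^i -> [87, 261, 783, 2349, 7047]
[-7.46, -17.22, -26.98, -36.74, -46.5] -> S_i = -7.46 + -9.76*i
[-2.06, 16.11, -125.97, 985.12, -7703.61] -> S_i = -2.06*(-7.82)^i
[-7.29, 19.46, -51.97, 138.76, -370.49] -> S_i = -7.29*(-2.67)^i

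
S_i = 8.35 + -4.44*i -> [8.35, 3.91, -0.53, -4.97, -9.41]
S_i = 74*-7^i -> [74, -518, 3626, -25382, 177674]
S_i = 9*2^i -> [9, 18, 36, 72, 144]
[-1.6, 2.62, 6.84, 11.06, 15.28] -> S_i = -1.60 + 4.22*i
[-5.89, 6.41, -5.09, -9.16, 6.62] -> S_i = Random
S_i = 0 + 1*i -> [0, 1, 2, 3, 4]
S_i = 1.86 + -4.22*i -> [1.86, -2.36, -6.58, -10.8, -15.02]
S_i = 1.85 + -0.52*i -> [1.85, 1.33, 0.81, 0.29, -0.23]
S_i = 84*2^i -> [84, 168, 336, 672, 1344]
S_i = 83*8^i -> [83, 664, 5312, 42496, 339968]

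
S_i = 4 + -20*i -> [4, -16, -36, -56, -76]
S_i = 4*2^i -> [4, 8, 16, 32, 64]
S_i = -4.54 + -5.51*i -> [-4.54, -10.05, -15.56, -21.07, -26.58]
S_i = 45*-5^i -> [45, -225, 1125, -5625, 28125]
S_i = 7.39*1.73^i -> [7.39, 12.78, 22.12, 38.26, 66.2]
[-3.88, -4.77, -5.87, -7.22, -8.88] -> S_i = -3.88*1.23^i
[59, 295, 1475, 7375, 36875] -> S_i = 59*5^i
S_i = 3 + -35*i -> [3, -32, -67, -102, -137]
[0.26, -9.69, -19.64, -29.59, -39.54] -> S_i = 0.26 + -9.95*i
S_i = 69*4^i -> [69, 276, 1104, 4416, 17664]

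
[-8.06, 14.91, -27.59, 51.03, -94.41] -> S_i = -8.06*(-1.85)^i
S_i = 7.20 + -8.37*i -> [7.2, -1.17, -9.54, -17.91, -26.28]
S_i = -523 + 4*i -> [-523, -519, -515, -511, -507]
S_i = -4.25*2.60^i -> [-4.25, -11.05, -28.73, -74.7, -194.21]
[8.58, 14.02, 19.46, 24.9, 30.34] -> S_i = 8.58 + 5.44*i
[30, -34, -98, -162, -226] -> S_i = 30 + -64*i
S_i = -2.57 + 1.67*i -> [-2.57, -0.9, 0.77, 2.44, 4.11]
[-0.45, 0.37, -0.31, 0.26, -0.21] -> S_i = -0.45*(-0.83)^i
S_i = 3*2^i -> [3, 6, 12, 24, 48]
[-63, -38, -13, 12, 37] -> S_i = -63 + 25*i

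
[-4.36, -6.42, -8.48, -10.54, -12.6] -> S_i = -4.36 + -2.06*i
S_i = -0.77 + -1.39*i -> [-0.77, -2.16, -3.55, -4.94, -6.33]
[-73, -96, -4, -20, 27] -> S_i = Random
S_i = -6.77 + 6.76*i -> [-6.77, -0.01, 6.75, 13.51, 20.27]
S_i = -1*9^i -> [-1, -9, -81, -729, -6561]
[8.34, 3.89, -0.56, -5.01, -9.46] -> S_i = 8.34 + -4.45*i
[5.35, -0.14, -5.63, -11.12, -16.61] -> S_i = 5.35 + -5.49*i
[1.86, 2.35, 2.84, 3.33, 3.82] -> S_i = 1.86 + 0.49*i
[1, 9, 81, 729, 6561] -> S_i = 1*9^i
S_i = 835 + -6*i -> [835, 829, 823, 817, 811]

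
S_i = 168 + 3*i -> [168, 171, 174, 177, 180]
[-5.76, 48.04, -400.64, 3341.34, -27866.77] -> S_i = -5.76*(-8.34)^i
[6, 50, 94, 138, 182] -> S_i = 6 + 44*i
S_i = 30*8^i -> [30, 240, 1920, 15360, 122880]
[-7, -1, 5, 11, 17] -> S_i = -7 + 6*i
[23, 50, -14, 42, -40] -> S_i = Random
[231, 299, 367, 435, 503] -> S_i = 231 + 68*i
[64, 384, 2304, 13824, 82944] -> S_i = 64*6^i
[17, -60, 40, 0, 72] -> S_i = Random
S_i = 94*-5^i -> [94, -470, 2350, -11750, 58750]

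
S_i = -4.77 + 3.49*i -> [-4.77, -1.28, 2.21, 5.7, 9.19]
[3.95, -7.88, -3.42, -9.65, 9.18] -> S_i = Random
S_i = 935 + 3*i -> [935, 938, 941, 944, 947]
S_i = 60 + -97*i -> [60, -37, -134, -231, -328]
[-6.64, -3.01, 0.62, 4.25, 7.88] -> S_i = -6.64 + 3.63*i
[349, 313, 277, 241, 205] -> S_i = 349 + -36*i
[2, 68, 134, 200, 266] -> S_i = 2 + 66*i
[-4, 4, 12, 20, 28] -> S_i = -4 + 8*i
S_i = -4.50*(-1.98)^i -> [-4.5, 8.91, -17.64, 34.93, -69.16]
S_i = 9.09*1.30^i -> [9.09, 11.82, 15.36, 19.97, 25.96]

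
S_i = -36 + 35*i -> [-36, -1, 34, 69, 104]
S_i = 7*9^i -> [7, 63, 567, 5103, 45927]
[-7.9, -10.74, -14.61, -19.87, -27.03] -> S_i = -7.90*1.36^i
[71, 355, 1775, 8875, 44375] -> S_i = 71*5^i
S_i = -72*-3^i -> [-72, 216, -648, 1944, -5832]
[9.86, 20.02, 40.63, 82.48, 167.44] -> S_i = 9.86*2.03^i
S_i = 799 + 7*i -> [799, 806, 813, 820, 827]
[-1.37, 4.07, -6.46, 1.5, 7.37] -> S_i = Random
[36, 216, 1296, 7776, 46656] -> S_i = 36*6^i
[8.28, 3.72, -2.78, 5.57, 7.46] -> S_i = Random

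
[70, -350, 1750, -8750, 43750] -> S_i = 70*-5^i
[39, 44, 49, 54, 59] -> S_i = 39 + 5*i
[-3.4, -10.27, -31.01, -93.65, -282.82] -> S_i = -3.40*3.02^i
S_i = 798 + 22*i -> [798, 820, 842, 864, 886]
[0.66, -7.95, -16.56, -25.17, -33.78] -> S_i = 0.66 + -8.61*i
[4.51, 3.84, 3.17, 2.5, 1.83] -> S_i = 4.51 + -0.67*i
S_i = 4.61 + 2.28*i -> [4.61, 6.89, 9.17, 11.45, 13.73]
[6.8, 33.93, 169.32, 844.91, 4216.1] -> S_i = 6.80*4.99^i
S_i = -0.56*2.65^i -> [-0.56, -1.48, -3.93, -10.42, -27.62]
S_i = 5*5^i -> [5, 25, 125, 625, 3125]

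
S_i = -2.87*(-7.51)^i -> [-2.87, 21.55, -161.87, 1215.63, -9129.39]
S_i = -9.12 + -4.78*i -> [-9.12, -13.9, -18.68, -23.46, -28.24]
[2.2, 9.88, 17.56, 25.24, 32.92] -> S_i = 2.20 + 7.68*i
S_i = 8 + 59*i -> [8, 67, 126, 185, 244]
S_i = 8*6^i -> [8, 48, 288, 1728, 10368]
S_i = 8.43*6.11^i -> [8.43, 51.51, 314.71, 1922.88, 11748.77]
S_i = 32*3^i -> [32, 96, 288, 864, 2592]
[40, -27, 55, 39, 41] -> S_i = Random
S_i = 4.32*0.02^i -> [4.32, 0.09, 0.0, 0.0, 0.0]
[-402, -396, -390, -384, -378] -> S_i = -402 + 6*i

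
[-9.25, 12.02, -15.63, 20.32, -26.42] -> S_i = -9.25*(-1.30)^i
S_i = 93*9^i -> [93, 837, 7533, 67797, 610173]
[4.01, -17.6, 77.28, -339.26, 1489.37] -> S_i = 4.01*(-4.39)^i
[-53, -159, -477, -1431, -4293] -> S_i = -53*3^i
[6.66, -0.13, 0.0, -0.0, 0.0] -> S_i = 6.66*(-0.02)^i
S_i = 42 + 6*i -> [42, 48, 54, 60, 66]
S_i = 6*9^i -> [6, 54, 486, 4374, 39366]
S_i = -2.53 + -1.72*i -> [-2.53, -4.25, -5.97, -7.69, -9.41]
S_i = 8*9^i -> [8, 72, 648, 5832, 52488]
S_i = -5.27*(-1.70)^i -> [-5.27, 8.96, -15.23, 25.89, -44.02]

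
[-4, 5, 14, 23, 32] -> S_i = -4 + 9*i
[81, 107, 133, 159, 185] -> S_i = 81 + 26*i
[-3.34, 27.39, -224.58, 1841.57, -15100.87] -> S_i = -3.34*(-8.20)^i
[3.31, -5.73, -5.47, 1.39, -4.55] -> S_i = Random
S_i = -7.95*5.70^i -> [-7.95, -45.32, -258.3, -1472.28, -8392.02]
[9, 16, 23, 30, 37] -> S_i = 9 + 7*i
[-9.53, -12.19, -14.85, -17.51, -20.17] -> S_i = -9.53 + -2.66*i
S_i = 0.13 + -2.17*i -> [0.13, -2.04, -4.21, -6.38, -8.55]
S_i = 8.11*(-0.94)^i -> [8.11, -7.62, 7.17, -6.74, 6.33]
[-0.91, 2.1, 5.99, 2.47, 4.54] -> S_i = Random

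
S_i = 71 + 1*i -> [71, 72, 73, 74, 75]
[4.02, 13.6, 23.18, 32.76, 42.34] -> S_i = 4.02 + 9.58*i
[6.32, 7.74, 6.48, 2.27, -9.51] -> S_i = Random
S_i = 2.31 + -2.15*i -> [2.31, 0.16, -1.99, -4.14, -6.29]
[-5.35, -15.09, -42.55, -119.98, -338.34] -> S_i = -5.35*2.82^i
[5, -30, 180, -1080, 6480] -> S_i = 5*-6^i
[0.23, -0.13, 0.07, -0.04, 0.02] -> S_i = 0.23*(-0.56)^i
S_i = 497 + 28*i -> [497, 525, 553, 581, 609]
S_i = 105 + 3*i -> [105, 108, 111, 114, 117]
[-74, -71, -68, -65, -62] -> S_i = -74 + 3*i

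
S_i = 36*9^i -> [36, 324, 2916, 26244, 236196]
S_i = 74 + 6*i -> [74, 80, 86, 92, 98]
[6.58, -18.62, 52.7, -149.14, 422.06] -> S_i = 6.58*(-2.83)^i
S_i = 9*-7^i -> [9, -63, 441, -3087, 21609]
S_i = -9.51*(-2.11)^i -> [-9.51, 20.07, -42.34, 89.34, -188.5]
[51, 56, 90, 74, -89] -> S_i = Random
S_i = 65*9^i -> [65, 585, 5265, 47385, 426465]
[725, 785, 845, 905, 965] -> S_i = 725 + 60*i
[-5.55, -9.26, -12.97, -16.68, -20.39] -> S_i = -5.55 + -3.71*i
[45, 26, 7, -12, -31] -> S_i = 45 + -19*i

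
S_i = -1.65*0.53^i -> [-1.65, -0.87, -0.46, -0.25, -0.13]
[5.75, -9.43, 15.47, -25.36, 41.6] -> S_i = 5.75*(-1.64)^i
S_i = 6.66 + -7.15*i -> [6.66, -0.49, -7.64, -14.79, -21.94]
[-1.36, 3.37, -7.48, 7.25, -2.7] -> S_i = Random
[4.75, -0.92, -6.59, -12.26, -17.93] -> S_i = 4.75 + -5.67*i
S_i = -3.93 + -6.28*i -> [-3.93, -10.21, -16.49, -22.77, -29.05]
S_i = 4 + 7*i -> [4, 11, 18, 25, 32]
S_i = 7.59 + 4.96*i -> [7.59, 12.55, 17.51, 22.47, 27.43]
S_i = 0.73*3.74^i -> [0.73, 2.73, 10.21, 38.19, 142.83]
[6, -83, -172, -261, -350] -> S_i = 6 + -89*i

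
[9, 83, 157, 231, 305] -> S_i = 9 + 74*i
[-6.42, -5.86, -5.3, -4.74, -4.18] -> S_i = -6.42 + 0.56*i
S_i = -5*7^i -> [-5, -35, -245, -1715, -12005]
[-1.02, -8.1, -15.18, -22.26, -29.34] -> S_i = -1.02 + -7.08*i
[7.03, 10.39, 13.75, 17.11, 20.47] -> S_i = 7.03 + 3.36*i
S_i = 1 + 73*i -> [1, 74, 147, 220, 293]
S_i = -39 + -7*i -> [-39, -46, -53, -60, -67]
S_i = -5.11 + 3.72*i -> [-5.11, -1.39, 2.33, 6.05, 9.77]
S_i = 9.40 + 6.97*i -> [9.4, 16.37, 23.34, 30.31, 37.28]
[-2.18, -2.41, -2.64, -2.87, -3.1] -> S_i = -2.18 + -0.23*i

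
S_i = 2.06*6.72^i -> [2.06, 13.84, 93.03, 625.14, 4200.92]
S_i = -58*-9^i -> [-58, 522, -4698, 42282, -380538]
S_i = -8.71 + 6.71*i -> [-8.71, -2.0, 4.71, 11.42, 18.13]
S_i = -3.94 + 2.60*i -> [-3.94, -1.34, 1.26, 3.86, 6.46]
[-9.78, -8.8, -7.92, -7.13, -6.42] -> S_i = -9.78*0.90^i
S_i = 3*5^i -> [3, 15, 75, 375, 1875]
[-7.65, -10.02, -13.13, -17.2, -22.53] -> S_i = -7.65*1.31^i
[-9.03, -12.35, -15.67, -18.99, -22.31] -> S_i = -9.03 + -3.32*i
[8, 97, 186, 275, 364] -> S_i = 8 + 89*i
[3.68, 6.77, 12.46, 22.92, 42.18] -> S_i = 3.68*1.84^i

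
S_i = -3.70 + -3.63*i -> [-3.7, -7.33, -10.96, -14.59, -18.22]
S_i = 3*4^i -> [3, 12, 48, 192, 768]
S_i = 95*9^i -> [95, 855, 7695, 69255, 623295]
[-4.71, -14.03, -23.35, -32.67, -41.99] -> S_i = -4.71 + -9.32*i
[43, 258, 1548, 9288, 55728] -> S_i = 43*6^i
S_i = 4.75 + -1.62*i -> [4.75, 3.13, 1.51, -0.11, -1.73]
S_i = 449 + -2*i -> [449, 447, 445, 443, 441]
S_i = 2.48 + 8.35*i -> [2.48, 10.83, 19.18, 27.53, 35.88]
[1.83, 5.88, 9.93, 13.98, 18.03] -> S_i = 1.83 + 4.05*i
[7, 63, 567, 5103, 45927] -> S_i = 7*9^i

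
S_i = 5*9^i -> [5, 45, 405, 3645, 32805]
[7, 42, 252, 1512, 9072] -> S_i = 7*6^i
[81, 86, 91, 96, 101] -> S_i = 81 + 5*i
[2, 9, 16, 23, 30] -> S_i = 2 + 7*i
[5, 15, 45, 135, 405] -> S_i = 5*3^i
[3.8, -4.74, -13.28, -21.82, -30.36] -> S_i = 3.80 + -8.54*i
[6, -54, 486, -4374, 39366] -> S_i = 6*-9^i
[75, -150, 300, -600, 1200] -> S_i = 75*-2^i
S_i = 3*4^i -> [3, 12, 48, 192, 768]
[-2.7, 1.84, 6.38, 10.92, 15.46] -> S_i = -2.70 + 4.54*i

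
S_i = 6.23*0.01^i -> [6.23, 0.06, 0.0, 0.0, 0.0]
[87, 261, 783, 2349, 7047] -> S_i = 87*3^i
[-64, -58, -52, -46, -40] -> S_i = -64 + 6*i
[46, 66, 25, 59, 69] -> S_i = Random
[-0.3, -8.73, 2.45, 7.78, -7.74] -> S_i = Random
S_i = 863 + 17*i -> [863, 880, 897, 914, 931]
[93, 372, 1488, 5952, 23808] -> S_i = 93*4^i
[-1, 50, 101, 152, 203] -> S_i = -1 + 51*i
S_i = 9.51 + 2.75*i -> [9.51, 12.26, 15.01, 17.76, 20.51]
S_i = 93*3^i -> [93, 279, 837, 2511, 7533]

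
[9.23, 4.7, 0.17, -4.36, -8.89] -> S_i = 9.23 + -4.53*i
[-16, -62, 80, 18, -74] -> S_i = Random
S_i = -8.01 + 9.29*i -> [-8.01, 1.28, 10.57, 19.86, 29.15]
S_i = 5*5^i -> [5, 25, 125, 625, 3125]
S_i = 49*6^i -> [49, 294, 1764, 10584, 63504]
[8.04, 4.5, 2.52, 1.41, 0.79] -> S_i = 8.04*0.56^i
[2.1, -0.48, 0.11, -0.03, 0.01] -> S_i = 2.10*(-0.23)^i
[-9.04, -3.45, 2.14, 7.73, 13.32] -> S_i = -9.04 + 5.59*i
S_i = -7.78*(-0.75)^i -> [-7.78, 5.84, -4.38, 3.28, -2.46]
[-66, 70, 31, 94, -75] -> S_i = Random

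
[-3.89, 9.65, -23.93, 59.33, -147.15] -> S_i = -3.89*(-2.48)^i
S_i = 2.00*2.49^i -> [2.0, 4.98, 12.4, 30.88, 76.88]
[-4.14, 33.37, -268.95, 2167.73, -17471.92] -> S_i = -4.14*(-8.06)^i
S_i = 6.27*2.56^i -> [6.27, 16.05, 41.09, 105.19, 269.29]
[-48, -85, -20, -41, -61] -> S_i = Random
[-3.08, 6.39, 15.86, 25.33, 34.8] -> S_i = -3.08 + 9.47*i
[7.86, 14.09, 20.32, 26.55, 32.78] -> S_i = 7.86 + 6.23*i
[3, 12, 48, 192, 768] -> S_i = 3*4^i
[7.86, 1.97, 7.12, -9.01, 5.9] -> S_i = Random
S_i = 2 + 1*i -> [2, 3, 4, 5, 6]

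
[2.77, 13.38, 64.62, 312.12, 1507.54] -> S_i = 2.77*4.83^i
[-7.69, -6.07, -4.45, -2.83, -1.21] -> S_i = -7.69 + 1.62*i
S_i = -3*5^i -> [-3, -15, -75, -375, -1875]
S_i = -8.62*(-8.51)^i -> [-8.62, 73.36, -624.26, 5312.46, -45209.06]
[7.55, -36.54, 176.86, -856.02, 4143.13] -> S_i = 7.55*(-4.84)^i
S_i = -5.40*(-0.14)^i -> [-5.4, 0.76, -0.11, 0.01, -0.0]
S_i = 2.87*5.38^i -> [2.87, 15.44, 83.07, 446.92, 2404.42]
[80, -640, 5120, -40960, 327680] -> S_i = 80*-8^i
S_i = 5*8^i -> [5, 40, 320, 2560, 20480]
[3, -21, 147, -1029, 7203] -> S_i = 3*-7^i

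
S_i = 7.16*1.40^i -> [7.16, 10.02, 14.03, 19.65, 27.51]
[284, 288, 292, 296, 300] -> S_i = 284 + 4*i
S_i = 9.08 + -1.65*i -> [9.08, 7.43, 5.78, 4.13, 2.48]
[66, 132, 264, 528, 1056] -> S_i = 66*2^i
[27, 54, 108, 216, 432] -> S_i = 27*2^i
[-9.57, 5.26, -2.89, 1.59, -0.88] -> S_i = -9.57*(-0.55)^i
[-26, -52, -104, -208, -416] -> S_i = -26*2^i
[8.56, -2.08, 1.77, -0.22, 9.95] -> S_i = Random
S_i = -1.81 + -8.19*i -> [-1.81, -10.0, -18.19, -26.38, -34.57]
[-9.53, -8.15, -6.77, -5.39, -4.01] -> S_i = -9.53 + 1.38*i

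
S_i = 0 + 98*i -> [0, 98, 196, 294, 392]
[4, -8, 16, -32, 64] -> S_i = 4*-2^i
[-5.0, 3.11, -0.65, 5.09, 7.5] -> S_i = Random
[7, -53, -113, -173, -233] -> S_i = 7 + -60*i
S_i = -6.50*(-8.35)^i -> [-6.5, 54.28, -453.2, 3784.19, -31597.98]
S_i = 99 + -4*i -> [99, 95, 91, 87, 83]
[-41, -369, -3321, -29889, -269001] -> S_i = -41*9^i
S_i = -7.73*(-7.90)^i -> [-7.73, 61.07, -482.43, 3811.19, -30108.41]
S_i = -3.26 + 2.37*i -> [-3.26, -0.89, 1.48, 3.85, 6.22]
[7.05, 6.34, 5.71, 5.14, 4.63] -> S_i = 7.05*0.90^i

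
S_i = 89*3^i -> [89, 267, 801, 2403, 7209]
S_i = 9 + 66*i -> [9, 75, 141, 207, 273]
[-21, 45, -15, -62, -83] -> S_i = Random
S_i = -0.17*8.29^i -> [-0.17, -1.41, -11.68, -96.85, -802.91]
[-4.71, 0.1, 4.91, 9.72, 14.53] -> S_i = -4.71 + 4.81*i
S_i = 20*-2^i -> [20, -40, 80, -160, 320]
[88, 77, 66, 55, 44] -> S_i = 88 + -11*i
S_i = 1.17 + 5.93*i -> [1.17, 7.1, 13.03, 18.96, 24.89]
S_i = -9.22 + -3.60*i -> [-9.22, -12.82, -16.42, -20.02, -23.62]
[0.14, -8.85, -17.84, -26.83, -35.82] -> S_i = 0.14 + -8.99*i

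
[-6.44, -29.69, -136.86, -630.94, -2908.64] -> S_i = -6.44*4.61^i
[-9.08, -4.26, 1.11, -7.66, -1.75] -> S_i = Random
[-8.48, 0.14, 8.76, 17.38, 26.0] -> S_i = -8.48 + 8.62*i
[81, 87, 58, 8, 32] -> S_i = Random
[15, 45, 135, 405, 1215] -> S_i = 15*3^i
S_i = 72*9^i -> [72, 648, 5832, 52488, 472392]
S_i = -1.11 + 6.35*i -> [-1.11, 5.24, 11.59, 17.94, 24.29]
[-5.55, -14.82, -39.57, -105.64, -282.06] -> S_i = -5.55*2.67^i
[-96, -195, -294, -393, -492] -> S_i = -96 + -99*i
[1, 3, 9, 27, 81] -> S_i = 1*3^i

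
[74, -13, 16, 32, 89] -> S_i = Random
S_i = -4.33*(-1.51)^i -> [-4.33, 6.54, -9.87, 14.91, -22.51]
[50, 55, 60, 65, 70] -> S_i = 50 + 5*i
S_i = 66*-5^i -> [66, -330, 1650, -8250, 41250]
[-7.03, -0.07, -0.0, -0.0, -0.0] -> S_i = -7.03*0.01^i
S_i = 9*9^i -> [9, 81, 729, 6561, 59049]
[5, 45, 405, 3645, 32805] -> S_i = 5*9^i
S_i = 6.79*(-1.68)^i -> [6.79, -11.41, 19.16, -32.2, 54.09]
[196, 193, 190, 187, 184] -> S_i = 196 + -3*i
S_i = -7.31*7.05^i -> [-7.31, -51.54, -363.33, -2561.44, -18058.17]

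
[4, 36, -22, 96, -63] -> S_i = Random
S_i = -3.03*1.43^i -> [-3.03, -4.33, -6.2, -8.86, -12.67]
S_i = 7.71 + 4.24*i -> [7.71, 11.95, 16.19, 20.43, 24.67]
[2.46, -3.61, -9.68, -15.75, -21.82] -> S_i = 2.46 + -6.07*i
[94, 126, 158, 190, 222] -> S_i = 94 + 32*i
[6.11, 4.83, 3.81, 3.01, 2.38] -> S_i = 6.11*0.79^i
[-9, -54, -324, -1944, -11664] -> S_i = -9*6^i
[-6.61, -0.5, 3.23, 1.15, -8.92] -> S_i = Random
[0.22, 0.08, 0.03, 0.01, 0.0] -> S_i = 0.22*0.37^i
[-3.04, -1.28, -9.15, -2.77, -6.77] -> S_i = Random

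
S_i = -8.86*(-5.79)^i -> [-8.86, 51.3, -297.02, 1719.77, -9957.45]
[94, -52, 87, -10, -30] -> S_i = Random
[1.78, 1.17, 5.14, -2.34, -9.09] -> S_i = Random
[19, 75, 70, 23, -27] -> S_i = Random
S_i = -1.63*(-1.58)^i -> [-1.63, 2.58, -4.07, 6.43, -10.16]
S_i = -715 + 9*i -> [-715, -706, -697, -688, -679]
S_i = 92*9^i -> [92, 828, 7452, 67068, 603612]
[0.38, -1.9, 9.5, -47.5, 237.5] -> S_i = 0.38*(-5.00)^i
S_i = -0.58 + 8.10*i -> [-0.58, 7.52, 15.62, 23.72, 31.82]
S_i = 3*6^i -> [3, 18, 108, 648, 3888]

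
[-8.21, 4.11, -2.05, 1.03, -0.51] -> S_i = -8.21*(-0.50)^i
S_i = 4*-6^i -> [4, -24, 144, -864, 5184]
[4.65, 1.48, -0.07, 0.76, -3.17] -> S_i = Random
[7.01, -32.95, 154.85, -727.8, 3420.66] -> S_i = 7.01*(-4.70)^i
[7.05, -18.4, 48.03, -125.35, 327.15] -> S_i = 7.05*(-2.61)^i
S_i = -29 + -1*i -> [-29, -30, -31, -32, -33]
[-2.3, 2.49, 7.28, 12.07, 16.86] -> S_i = -2.30 + 4.79*i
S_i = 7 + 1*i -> [7, 8, 9, 10, 11]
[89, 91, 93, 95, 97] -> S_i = 89 + 2*i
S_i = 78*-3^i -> [78, -234, 702, -2106, 6318]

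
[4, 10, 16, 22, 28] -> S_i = 4 + 6*i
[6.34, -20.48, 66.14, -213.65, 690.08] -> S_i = 6.34*(-3.23)^i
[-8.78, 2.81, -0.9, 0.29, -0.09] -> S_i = -8.78*(-0.32)^i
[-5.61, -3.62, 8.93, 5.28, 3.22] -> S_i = Random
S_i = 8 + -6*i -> [8, 2, -4, -10, -16]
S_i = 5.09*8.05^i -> [5.09, 40.97, 329.84, 2655.25, 21374.76]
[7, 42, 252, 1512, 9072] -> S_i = 7*6^i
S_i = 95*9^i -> [95, 855, 7695, 69255, 623295]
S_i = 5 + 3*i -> [5, 8, 11, 14, 17]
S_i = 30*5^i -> [30, 150, 750, 3750, 18750]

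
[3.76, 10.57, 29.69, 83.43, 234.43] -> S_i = 3.76*2.81^i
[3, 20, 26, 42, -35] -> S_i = Random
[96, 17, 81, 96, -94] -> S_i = Random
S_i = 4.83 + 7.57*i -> [4.83, 12.4, 19.97, 27.54, 35.11]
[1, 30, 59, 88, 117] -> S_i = 1 + 29*i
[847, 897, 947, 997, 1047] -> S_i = 847 + 50*i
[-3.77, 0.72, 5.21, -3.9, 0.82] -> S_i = Random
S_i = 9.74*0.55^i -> [9.74, 5.36, 2.95, 1.62, 0.89]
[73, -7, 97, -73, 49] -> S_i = Random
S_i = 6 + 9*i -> [6, 15, 24, 33, 42]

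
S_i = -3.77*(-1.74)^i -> [-3.77, 6.56, -11.41, 19.86, -34.56]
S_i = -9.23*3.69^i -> [-9.23, -34.06, -125.68, -463.75, -1711.23]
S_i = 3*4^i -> [3, 12, 48, 192, 768]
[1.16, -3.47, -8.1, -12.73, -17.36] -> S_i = 1.16 + -4.63*i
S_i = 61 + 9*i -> [61, 70, 79, 88, 97]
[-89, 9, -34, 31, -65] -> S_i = Random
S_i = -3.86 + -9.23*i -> [-3.86, -13.09, -22.32, -31.55, -40.78]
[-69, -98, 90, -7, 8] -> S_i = Random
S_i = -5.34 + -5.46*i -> [-5.34, -10.8, -16.26, -21.72, -27.18]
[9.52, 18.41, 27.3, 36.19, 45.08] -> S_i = 9.52 + 8.89*i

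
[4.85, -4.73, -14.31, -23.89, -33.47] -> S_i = 4.85 + -9.58*i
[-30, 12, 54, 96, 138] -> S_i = -30 + 42*i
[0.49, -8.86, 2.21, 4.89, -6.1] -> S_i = Random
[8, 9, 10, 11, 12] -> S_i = 8 + 1*i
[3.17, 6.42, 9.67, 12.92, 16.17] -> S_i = 3.17 + 3.25*i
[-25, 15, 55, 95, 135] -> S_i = -25 + 40*i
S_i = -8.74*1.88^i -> [-8.74, -16.43, -30.89, -58.07, -109.18]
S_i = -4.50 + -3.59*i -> [-4.5, -8.09, -11.68, -15.27, -18.86]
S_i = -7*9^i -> [-7, -63, -567, -5103, -45927]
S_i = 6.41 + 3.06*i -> [6.41, 9.47, 12.53, 15.59, 18.65]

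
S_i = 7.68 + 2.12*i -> [7.68, 9.8, 11.92, 14.04, 16.16]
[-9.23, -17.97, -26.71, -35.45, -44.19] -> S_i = -9.23 + -8.74*i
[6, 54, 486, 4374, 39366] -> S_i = 6*9^i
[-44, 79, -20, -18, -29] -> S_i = Random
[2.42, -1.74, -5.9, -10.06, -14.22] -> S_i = 2.42 + -4.16*i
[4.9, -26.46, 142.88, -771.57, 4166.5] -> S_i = 4.90*(-5.40)^i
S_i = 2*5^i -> [2, 10, 50, 250, 1250]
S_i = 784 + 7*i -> [784, 791, 798, 805, 812]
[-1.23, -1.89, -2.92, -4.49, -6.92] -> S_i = -1.23*1.54^i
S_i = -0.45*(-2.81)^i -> [-0.45, 1.26, -3.55, 9.98, -28.06]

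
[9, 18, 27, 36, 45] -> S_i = 9 + 9*i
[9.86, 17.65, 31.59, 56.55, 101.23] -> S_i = 9.86*1.79^i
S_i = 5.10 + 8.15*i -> [5.1, 13.25, 21.4, 29.55, 37.7]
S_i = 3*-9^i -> [3, -27, 243, -2187, 19683]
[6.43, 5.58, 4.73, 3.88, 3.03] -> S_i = 6.43 + -0.85*i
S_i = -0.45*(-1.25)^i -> [-0.45, 0.56, -0.7, 0.88, -1.1]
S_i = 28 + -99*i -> [28, -71, -170, -269, -368]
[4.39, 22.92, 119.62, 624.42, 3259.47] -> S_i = 4.39*5.22^i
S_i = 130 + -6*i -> [130, 124, 118, 112, 106]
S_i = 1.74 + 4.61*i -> [1.74, 6.35, 10.96, 15.57, 20.18]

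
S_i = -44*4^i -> [-44, -176, -704, -2816, -11264]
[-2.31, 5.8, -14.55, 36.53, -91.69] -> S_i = -2.31*(-2.51)^i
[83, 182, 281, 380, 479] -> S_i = 83 + 99*i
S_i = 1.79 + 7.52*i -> [1.79, 9.31, 16.83, 24.35, 31.87]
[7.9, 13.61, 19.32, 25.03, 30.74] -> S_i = 7.90 + 5.71*i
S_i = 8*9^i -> [8, 72, 648, 5832, 52488]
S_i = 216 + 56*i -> [216, 272, 328, 384, 440]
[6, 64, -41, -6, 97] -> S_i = Random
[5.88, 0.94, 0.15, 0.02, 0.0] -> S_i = 5.88*0.16^i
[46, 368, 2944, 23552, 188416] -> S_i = 46*8^i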